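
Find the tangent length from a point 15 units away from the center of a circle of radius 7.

The tangent, radius, and line from the external point to the center form a right triangle.
The right angle is where the tangent meets the radius.
By the Pythagorean theorem: tangent² + 7² = 15²
tangent² = 225 - 49 = 176
tangent = 4*sqrt(11)

4*sqrt(11)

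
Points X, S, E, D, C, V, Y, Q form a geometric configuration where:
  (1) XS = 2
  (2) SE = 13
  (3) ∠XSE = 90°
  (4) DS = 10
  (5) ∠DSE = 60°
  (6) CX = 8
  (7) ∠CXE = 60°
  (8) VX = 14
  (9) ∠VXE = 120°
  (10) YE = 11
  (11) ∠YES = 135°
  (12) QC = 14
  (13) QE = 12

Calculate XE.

Step 1: By the law of cosines on triangle XSE: XE² = 2² + 13² − 2·2·13·cos(90°) = 173, so XE = √173.

Therefore, the length of XE = √173.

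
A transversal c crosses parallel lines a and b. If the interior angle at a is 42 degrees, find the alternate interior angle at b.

Alternate interior angles formed by parallel lines and a transversal are equal.
The given angle is 42 degrees.
The alternate interior angle = 42 degrees.

42 degrees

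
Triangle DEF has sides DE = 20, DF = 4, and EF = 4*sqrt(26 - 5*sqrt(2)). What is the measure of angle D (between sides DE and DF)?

cos(D) = (20² + 4² - (4*sqrt(26 - 5*sqrt(2)))²) / (2 × 20 × 4) = sqrt(2)/2, so D = arccos(sqrt(2)/2) = 45°.

45°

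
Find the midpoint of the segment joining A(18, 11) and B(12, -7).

M = ((x₁ + x₂)/2, (y₁ + y₂)/2)
= ((18 + 12)/2, (11 + -7)/2)
= (30/2, 4/2) = (15, 2)

(15, 2)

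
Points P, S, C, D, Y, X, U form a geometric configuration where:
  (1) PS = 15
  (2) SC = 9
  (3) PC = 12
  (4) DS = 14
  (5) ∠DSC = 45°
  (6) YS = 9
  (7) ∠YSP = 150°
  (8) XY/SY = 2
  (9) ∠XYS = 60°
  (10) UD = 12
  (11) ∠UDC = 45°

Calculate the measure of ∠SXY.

From the given relations: XY = 2·SY = 2·9 = 18.
Step 1: By the law of cosines on triangle XYS: XS² = 18² + 9² − 2·18·9·cos(60°) = 243, so XS = 9·√3.
Step 2: By the inverse law of cosines on triangle SXY: cos(∠SXY) = ((9·√3)² + 18² − 9²) / (2·9·√3·18) = 486/561.18 = 0.866, so ∠SXY = 30°.

Therefore, the measure of angle ∠SXY = 30°.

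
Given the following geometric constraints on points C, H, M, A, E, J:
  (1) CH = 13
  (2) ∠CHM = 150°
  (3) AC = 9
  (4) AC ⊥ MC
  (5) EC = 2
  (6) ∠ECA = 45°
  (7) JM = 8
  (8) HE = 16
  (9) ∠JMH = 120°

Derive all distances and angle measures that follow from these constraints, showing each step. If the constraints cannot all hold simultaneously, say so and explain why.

These constraints are not satisfiable: by the triangle inequality in triangle CHE, (1) CH = 13 and (5) EC = 2 force HE ≤ 13 + 2 = 15, but (8) says HE = 16. No planar figure meets all of them, so nothing further can be derived.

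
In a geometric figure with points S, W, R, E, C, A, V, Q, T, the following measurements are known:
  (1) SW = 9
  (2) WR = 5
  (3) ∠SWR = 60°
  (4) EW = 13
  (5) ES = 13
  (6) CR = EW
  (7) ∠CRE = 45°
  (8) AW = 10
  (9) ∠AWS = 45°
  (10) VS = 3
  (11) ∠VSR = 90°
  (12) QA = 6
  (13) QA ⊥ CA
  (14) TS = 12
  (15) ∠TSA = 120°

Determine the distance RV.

Step 1: By the law of cosines on triangle SWR: SR² = 9² + 5² − 2·9·5·cos(60°) = 61, so SR = √61.
Step 2: By the law of cosines on triangle RSV: RV² = √61² + 3² − 2·√61·3·cos(90°) = 70, so RV = √70.

Therefore, the length of RV = √70.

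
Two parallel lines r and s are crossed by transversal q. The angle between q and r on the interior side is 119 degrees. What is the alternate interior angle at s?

Alternate interior angles lie on opposite sides of the transversal, between the parallel lines.
By the alternate interior angle theorem, they are equal: 119 degrees.

119 degrees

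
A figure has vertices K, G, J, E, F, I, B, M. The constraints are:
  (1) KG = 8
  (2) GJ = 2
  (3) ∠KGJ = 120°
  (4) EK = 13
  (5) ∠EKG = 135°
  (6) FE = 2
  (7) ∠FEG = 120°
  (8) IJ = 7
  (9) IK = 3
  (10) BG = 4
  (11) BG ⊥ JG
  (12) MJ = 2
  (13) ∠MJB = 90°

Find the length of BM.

Step 1: By the law of cosines on triangle BGJ: BJ² = 4² + 2² − 2·4·2·cos(90°) = 20, so BJ = 2·√5.
Step 2: By the law of cosines on triangle BJM: BM² = (2·√5)² + 2² − 2·2·√5·2·cos(90°) = 24, so BM = 2·√6.

Therefore, the length of BM = 2·√6.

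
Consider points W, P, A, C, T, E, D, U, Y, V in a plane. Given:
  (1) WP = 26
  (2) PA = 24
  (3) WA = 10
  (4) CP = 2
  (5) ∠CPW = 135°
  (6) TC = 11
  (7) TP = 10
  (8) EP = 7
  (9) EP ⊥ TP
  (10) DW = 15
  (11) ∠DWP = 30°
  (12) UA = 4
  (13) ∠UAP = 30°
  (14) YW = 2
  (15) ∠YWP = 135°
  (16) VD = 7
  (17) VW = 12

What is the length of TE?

Step 1: By the law of cosines on triangle TPE: TE² = 10² + 7² − 2·10·7·cos(90°) = 149, so TE = √149.

Therefore, the length of TE = √149.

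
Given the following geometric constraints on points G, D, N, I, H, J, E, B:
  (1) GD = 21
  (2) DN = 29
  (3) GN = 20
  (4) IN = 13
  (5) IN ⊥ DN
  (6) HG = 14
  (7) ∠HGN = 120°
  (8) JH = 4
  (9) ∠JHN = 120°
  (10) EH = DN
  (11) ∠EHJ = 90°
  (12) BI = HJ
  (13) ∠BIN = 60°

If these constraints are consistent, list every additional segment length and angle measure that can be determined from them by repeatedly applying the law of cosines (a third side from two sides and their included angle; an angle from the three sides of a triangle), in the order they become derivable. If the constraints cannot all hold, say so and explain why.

The constraints are consistent. Derivable facts, in order:
After 1 step:
- DI ≈ 31.78
- JE ≈ 29.27
- NB = √133
- NH ≈ 29.6
- ∠DGN = 90°
- ∠DNG = 46.4°
- ∠GDN = 43.6°
After 2 steps:
- NJ ≈ 31.79
- ∠BNI = 17.48°
- ∠DIN = 65.85°
- ∠EJH = 82.15°
- ∠GHN = 35.82°
- ∠GNH = 24.18°
- ∠HEJ = 7.85°
- ∠IBN = 102.52°
- ∠IDN = 24.15°
After 3 steps:
- ∠HJN = 53.74°
- ∠HNJ = 6.26°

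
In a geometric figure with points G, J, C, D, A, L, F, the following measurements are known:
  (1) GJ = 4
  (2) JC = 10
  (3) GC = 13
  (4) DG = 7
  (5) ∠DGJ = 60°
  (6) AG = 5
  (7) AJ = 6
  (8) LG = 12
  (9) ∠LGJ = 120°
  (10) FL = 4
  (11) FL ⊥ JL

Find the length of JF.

Step 1: By the law of cosines on triangle LGJ: LJ² = 12² + 4² − 2·12·4·cos(120°) = 208, so LJ = 4·√13.
Step 2: By the law of cosines on triangle JLF: JF² = (4·√13)² + 4² − 2·4·√13·4·cos(90°) = 224, so JF = 4·√14.

Therefore, the length of JF = 4·√14.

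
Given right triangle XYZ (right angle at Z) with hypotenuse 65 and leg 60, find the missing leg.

Rearranging the Pythagorean theorem to solve for the unknown leg:
leg^2 = hypotenuse^2 - known_leg^2 = 4225 - 3600 = 625
leg = sqrt(625) = 25.

25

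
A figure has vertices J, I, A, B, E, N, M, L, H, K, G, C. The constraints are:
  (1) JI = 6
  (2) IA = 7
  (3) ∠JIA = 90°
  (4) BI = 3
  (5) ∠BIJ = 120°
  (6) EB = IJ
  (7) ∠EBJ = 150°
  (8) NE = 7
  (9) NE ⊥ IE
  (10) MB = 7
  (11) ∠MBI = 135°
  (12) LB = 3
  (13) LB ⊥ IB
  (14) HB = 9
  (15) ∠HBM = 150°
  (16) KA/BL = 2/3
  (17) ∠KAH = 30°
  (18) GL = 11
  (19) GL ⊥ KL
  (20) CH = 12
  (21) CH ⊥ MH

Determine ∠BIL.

Step 1: By the law of cosines on triangle IBL: IL² = 3² + 3² − 2·3·3·cos(90°) = 18, so IL = 3·√2.
Step 2: By the inverse law of cosines on triangle BIL: cos(∠BIL) = (3² + (3·√2)² − 3²) / (2·3·3·√2) = 18/25.46 = 0.7071, so ∠BIL = 45°.

Therefore, the measure of angle ∠BIL = 45°.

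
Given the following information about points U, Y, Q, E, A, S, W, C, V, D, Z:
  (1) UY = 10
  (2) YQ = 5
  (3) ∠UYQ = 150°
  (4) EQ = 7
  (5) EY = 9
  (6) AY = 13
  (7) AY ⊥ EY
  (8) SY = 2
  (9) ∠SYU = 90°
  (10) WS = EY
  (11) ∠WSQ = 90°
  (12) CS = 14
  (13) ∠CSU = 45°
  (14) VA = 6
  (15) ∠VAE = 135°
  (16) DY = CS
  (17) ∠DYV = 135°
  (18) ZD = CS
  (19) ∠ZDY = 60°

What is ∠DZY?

From the given relations: ZD = CS = 14; DY = CS = 14.
Step 1: By the law of cosines on triangle ZDY: ZY² = 14² + 14² − 2·14·14·cos(60°) = 196, so ZY = 14.
Step 2: By the inverse law of cosines on triangle DZY: cos(∠DZY) = (14² + 14² − 14²) / (2·14·14) = 196/392 = 0.5, so ∠DZY = 60°.

Therefore, the measure of angle ∠DZY = 60°.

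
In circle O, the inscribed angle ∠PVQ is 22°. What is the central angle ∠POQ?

By the inscribed angle theorem, the central angle is twice the inscribed angle.
Central angle = 2 × 22° = 44°

44°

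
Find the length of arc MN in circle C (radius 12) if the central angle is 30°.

Arc length = 2π(12)(1/12) = 2*pi

2*pi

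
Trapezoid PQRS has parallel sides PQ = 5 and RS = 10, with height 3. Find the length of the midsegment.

The midsegment (median) of a trapezoid connects the midpoints of the non-parallel sides.
Its length is the average of the two bases: (5 + 10) / 2 = 15/2.

15/2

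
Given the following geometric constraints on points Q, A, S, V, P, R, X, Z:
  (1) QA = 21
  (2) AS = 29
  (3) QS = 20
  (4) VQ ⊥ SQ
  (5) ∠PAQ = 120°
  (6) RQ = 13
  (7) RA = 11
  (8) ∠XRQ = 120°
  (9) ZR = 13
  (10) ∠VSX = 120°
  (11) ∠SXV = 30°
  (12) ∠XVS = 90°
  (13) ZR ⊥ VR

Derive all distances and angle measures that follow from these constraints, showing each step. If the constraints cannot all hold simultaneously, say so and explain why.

These constraints are not satisfiable: (10), (11) and (12) are the three interior angles of triangle VSX, which must sum to 180°, but 120° + 30° + 90° = 240°. No planar figure meets all of them, so nothing further can be derived.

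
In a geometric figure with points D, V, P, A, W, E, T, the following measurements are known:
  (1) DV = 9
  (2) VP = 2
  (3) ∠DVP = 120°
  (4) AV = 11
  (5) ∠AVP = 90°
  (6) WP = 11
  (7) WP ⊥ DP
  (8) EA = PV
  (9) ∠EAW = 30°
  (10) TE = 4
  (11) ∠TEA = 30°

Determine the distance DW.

Step 1: By the law of cosines on triangle DVP: DP² = 9² + 2² − 2·9·2·cos(120°) = 103, so DP = √103.
Step 2: By the law of cosines on triangle DPW: DW² = √103² + 11² − 2·√103·11·cos(90°) = 224, so DW = 4·√14.

Therefore, the length of DW = 4·√14.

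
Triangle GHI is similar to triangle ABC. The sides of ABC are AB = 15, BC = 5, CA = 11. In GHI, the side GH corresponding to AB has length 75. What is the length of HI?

k = 75/15 = 5. HI = 5 * 5 = 25.

25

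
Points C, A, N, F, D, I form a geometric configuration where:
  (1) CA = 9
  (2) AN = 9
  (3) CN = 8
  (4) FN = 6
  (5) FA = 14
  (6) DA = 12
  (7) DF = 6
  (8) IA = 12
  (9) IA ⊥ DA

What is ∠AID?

Step 1: By the law of cosines on triangle IAD: ID² = 12² + 12² − 2·12·12·cos(90°) = 288, so ID = 12·√2.
Step 2: By the inverse law of cosines on triangle AID: cos(∠AID) = (12² + (12·√2)² − 12²) / (2·12·12·√2) = 288/407.29 = 0.7071, so ∠AID = 45°.

Therefore, the measure of angle ∠AID = 45°.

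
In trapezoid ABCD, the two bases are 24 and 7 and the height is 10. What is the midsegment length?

midsegment = (24 + 7) / 2 = 31 / 2 = 31/2

31/2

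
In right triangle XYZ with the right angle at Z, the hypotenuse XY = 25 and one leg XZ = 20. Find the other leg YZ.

By the Pythagorean theorem: YZ^2 = XY^2 - XZ^2
YZ^2 = 25^2 - 20^2 = 625 - 400 = 225
YZ = sqrt(225) = 15

15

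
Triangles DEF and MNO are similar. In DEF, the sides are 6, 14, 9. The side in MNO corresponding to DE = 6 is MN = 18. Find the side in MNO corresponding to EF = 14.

Since the triangles are similar, the ratio of corresponding sides is constant.
Scale factor k = MN / DE = 18 / 6 = 3
NO = k * EF = 3 * 14 = 42

42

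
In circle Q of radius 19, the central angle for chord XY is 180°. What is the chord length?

Chord = 2(19) sin(90°) = 38

38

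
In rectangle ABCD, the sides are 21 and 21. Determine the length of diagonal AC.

A rectangle's diagonal splits it into two right triangles, with the diagonal as the hypotenuse.
By the Pythagorean theorem, d^2 = 21^2 + 21^2 = 882.
Therefore d = sqrt(882) = 21*sqrt(2).

21*sqrt(2)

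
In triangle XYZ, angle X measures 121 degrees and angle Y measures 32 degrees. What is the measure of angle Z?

angle Z = 180 - 121 - 32 = 27 degrees.

27 degrees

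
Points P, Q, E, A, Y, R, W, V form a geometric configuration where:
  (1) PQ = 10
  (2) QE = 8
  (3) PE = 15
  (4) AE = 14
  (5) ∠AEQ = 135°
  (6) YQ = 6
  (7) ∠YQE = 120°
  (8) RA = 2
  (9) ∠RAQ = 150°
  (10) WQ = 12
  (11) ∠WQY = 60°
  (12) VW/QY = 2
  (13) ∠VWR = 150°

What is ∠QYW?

Step 1: By the law of cosines on triangle YQW: YW² = 6² + 12² − 2·6·12·cos(60°) = 108, so YW = 6·√3.
Step 2: By the inverse law of cosines on triangle QYW: cos(∠QYW) = (6² + (6·√3)² − 12²) / (2·6·6·√3) = 0/124.71 = 0, so ∠QYW = 90°.

Therefore, the measure of angle ∠QYW = 90°.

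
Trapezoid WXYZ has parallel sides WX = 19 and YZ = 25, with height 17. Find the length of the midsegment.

midsegment = (19 + 25) / 2 = 44 / 2 = 22

22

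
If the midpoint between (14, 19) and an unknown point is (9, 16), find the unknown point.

Using the midpoint formula: M = ((x1 + x2)/2, (y1 + y2)/2)
We know M = (9, 16) and C = (14, 19)
For x: 9 = (14 + x2)/2, so x2 = 2*9 - 14 = 4
For y: 16 = (19 + y2)/2, so y2 = 2*16 - 19 = 13
D = (4, 13)

(4, 13)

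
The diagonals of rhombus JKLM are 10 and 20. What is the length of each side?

The diagonals of a rhombus bisect each other at right angles.
Half-diagonals: 10/2 = 5 and 20/2 = 10
side = sqrt(5^2 + 10^2)
side = sqrt(25 + 100)
side = sqrt(125) = 5*sqrt(5)

5*sqrt(5)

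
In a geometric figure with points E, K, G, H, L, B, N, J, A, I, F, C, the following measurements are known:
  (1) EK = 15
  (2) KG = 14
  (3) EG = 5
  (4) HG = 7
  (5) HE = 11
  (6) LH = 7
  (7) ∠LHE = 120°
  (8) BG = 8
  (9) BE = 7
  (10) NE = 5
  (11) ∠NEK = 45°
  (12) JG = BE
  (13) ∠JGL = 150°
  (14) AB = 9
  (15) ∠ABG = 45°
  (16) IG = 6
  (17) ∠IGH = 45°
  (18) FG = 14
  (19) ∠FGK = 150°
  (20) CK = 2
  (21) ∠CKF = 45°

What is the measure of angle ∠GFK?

Step 1: By the law of cosines on triangle FGK: FK² = 14² + 14² − 2·14·14·cos(150°) = 731.48, so FK ≈ 27.05.
Step 2: By the inverse law of cosines on triangle GFK: cos(∠GFK) = (14² + 27.05² − 14²) / (2·14·27.05) = 731.48/757.29 = 0.9659, so ∠GFK = 15°.

Therefore, the measure of angle ∠GFK = 15°.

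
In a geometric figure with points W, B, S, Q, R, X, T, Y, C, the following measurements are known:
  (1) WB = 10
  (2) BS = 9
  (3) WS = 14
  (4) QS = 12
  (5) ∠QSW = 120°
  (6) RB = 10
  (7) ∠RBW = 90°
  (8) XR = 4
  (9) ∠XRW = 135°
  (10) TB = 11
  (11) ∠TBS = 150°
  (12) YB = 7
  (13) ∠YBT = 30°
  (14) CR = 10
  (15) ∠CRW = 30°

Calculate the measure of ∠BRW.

Step 1: By the law of cosines on triangle RBW: RW² = 10² + 10² − 2·10·10·cos(90°) = 200, so RW = 10·√2.
Step 2: By the inverse law of cosines on triangle BRW: cos(∠BRW) = (10² + (10·√2)² − 10²) / (2·10·10·√2) = 200/282.84 = 0.7071, so ∠BRW = 45°.

Therefore, the measure of angle ∠BRW = 45°.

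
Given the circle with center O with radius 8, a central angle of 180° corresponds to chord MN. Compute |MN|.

Chord = 2(8) sin(90°) = 16

16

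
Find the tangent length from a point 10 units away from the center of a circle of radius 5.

Let T be the point of tangency. Then CT ⊥ MT (radius ⊥ tangent).
In right triangle CTM: CM² = CT² + MT²
10² = 5² + MT²
MT² = 75, MT = 5*sqrt(3)

5*sqrt(3)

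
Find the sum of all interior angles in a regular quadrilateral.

The sum of interior angles of an n-sided polygon is (n - 2) * 180.
For n = 4: (4 - 2) * 180 = 2 * 180 = 360 degrees.

360 degrees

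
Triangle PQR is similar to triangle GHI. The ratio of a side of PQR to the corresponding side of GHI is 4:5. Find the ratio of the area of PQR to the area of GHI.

Area ratio = (side ratio)^2 = (4/5)^2 = 16:25.

16:25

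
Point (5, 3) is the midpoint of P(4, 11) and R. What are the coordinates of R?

Using the midpoint formula: M = ((x1 + x2)/2, (y1 + y2)/2)
We know M = (5, 3) and P = (4, 11)
For x: 5 = (4 + x2)/2, so x2 = 2*5 - 4 = 6
For y: 3 = (11 + y2)/2, so y2 = 2*3 - 11 = -5
R = (6, -5)

(6, -5)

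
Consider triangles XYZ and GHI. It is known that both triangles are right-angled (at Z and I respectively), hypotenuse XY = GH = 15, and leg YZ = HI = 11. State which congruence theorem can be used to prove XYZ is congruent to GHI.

Consider the given information: both triangles are right-angled (at Z and I respectively), hypotenuse XY = GH = 15, and leg YZ = HI = 11
This is not SAS or ASA: SAS requires two sides and the included angle between them. ASA requires two angles and the side between them.
The correct criterion is HL. The hypotenuse and one leg of two right triangles are equal (Hypotenuse-Leg).

HL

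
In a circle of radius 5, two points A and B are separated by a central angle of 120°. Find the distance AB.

Chord = 2(5) sin(60°) = 5*sqrt(3)

5*sqrt(3)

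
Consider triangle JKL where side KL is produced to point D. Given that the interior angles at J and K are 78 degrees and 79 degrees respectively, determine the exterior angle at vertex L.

By the exterior angle theorem, an exterior angle of a triangle equals the sum of the two remote interior angles.
Exterior angle = angle J + angle K
Exterior angle = 78 + 79 = 157 degrees

157 degrees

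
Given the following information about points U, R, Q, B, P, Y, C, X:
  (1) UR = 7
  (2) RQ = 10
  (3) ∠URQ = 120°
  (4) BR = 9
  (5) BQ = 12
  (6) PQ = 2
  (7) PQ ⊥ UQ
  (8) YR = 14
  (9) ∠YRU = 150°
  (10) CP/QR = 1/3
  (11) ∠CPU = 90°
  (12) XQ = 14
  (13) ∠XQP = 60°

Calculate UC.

From the given relations: CP = 1/3·QR = 1/3·10 ≈ 3.33.
Step 1: By the law of cosines on triangle URQ: UQ² = 7² + 10² − 2·7·10·cos(120°) = 219, so UQ ≈ 14.8.
Step 2: By the law of cosines on triangle UQP: UP² = 14.8² + 2² − 2·14.8·2·cos(90°) = 223, so UP ≈ 14.93.
Step 3: By the law of cosines on triangle UPC: UC² = 14.93² + 3.33² − 2·14.93·3.33·cos(90°) = 234.11, so UC = 7/3·√43.

Therefore, the length of UC = 7/3·√43.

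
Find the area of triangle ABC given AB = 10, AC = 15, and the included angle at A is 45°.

Area = (1/2)(10)(15) sin(45°) = (1/2)(10)(15)(sqrt(2)/2) = 75*sqrt(2)/2

75*sqrt(2)/2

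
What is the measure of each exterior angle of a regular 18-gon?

Each exterior angle of a regular n-gon is 360 / n.
For n = 18: 360 / 18 = 20 degrees.

20 degrees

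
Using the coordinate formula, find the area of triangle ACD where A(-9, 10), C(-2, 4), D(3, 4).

Shoelace: Area = (1/2)|-9(4-4) + -2(4-10) + 3(10-4)| = (1/2)(30) = 15

15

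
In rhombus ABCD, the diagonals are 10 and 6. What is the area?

Area = (10 * 6) / 2 = 60 / 2 = 30

30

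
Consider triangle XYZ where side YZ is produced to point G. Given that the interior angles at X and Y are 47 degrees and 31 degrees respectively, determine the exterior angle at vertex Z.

The interior angle at Z is 180 - 47 - 31 = 102 degrees.
The exterior angle and interior angle at Z are supplementary:
Exterior angle = 180 - 102 = 78 degrees.

78 degrees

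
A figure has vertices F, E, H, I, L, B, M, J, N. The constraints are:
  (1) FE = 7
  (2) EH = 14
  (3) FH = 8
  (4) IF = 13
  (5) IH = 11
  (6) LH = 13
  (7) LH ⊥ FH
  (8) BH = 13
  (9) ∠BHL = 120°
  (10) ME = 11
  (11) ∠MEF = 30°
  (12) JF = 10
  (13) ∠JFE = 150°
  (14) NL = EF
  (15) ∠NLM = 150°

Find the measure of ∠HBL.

Step 1: By the law of cosines on triangle BHL: BL² = 13² + 13² − 2·13·13·cos(120°) = 507, so BL = 13·√3.
Step 2: By the inverse law of cosines on triangle HBL: cos(∠HBL) = (13² + (13·√3)² − 13²) / (2·13·13·√3) = 507/585.43 = 0.866, so ∠HBL = 30°.

Therefore, the measure of angle ∠HBL = 30°.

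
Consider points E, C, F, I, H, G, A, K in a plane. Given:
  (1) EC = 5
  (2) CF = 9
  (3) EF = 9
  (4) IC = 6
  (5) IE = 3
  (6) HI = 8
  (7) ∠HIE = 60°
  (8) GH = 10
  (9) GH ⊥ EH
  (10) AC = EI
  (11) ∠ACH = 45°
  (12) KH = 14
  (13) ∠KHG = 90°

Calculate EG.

Step 1: By the law of cosines on triangle EIH: EH² = 3² + 8² − 2·3·8·cos(60°) = 49, so EH = 7.
Step 2: By the law of cosines on triangle EHG: EG² = 7² + 10² − 2·7·10·cos(90°) = 149, so EG = √149.

Therefore, the length of EG = √149.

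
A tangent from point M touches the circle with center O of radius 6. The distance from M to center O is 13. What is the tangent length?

Let T be the point of tangency. Then OT ⊥ MT (radius ⊥ tangent).
In right triangle OTM: OM² = OT² + MT²
13² = 6² + MT²
MT² = 133, MT = sqrt(133)

sqrt(133)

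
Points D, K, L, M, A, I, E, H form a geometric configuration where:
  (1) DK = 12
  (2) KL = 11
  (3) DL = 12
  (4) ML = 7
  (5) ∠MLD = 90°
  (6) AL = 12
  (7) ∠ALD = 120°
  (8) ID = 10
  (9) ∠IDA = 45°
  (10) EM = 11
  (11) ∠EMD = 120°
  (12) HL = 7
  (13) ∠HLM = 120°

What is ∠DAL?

Step 1: By the law of cosines on triangle ALD: AD² = 12² + 12² − 2·12·12·cos(120°) = 432, so AD = 12·√3.
Step 2: By the inverse law of cosines on triangle DAL: cos(∠DAL) = ((12·√3)² + 12² − 12²) / (2·12·√3·12) = 432/498.83 = 0.866, so ∠DAL = 30°.

Therefore, the measure of angle ∠DAL = 30°.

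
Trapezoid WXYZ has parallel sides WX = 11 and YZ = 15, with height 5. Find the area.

A trapezoid's area equals the midsegment times the height.
The midsegment is (11 + 15) / 2 = 13.
Area = 13 * 5 = 65.

65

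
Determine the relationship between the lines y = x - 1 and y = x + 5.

Slope of line 1: m1 = 1
Slope of line 2: m2 = 1
Two lines are parallel if and only if they have equal slopes (or both are vertical).
Here m1 = m2 = 1, confirming the lines are parallel.

Parallel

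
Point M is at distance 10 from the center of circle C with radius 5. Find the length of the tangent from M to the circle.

The tangent, radius, and line from the external point to the center form a right triangle.
The right angle is where the tangent meets the radius.
By the Pythagorean theorem: tangent² + 5² = 10²
tangent² = 100 - 25 = 75
tangent = 5*sqrt(3)

5*sqrt(3)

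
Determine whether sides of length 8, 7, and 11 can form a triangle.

Sort the sides: 7, 8, 11.
It suffices to check that the sum of the two smallest exceeds the largest:
7 + 8 = 15 > 11. ✓
Yes, a valid triangle can be formed.

Yes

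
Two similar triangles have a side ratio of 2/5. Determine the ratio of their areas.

Area ratio = (side ratio)^2 = (2/5)^2 = 4:25.

4:25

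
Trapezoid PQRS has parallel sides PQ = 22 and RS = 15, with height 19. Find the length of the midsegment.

The midsegment (median) of a trapezoid connects the midpoints of the non-parallel sides.
Its length is the average of the two bases: (22 + 15) / 2 = 37/2.

37/2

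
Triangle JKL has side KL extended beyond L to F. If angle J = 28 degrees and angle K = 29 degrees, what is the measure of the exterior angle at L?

By the exterior angle theorem, an exterior angle of a triangle equals the sum of the two remote interior angles.
Exterior angle = angle J + angle K
Exterior angle = 28 + 29 = 57 degrees

57 degrees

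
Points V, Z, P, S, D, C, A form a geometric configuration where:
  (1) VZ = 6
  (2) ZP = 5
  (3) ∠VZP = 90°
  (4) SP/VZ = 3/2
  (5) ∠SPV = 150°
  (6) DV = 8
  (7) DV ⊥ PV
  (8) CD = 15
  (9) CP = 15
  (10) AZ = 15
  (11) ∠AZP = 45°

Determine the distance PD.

Step 1: By the law of cosines on triangle VZP: VP² = 6² + 5² − 2·6·5·cos(90°) = 61, so VP = √61.
Step 2: By the law of cosines on triangle PVD: PD² = √61² + 8² − 2·√61·8·cos(90°) = 125, so PD = 5·√5.

Therefore, the length of PD = 5·√5.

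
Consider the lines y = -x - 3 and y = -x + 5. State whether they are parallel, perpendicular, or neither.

Slope of line 1: m1 = -1
Slope of line 2: m2 = -1
Two lines are parallel if and only if they have equal slopes (or both are vertical).
Here m1 = m2 = -1, confirming the lines are parallel.

Parallel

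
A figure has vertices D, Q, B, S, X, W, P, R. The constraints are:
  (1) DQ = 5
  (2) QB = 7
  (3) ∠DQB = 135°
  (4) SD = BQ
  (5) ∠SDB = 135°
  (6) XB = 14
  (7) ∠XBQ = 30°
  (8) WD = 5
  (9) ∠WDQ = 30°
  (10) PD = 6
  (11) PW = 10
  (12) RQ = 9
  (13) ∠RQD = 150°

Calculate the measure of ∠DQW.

Step 1: By the law of cosines on triangle QDW: QW² = 5² + 5² − 2·5·5·cos(30°) = 6.7, so QW ≈ 2.59.
Step 2: By the inverse law of cosines on triangle DQW: cos(∠DQW) = (5² + 2.59² − 5²) / (2·5·2.59) = 6.7/25.88 = 0.2588, so ∠DQW = 75°.

Therefore, the measure of angle ∠DQW = 75°.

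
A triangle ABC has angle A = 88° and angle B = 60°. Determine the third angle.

angle C = 180 - 88 - 60 = 32 degrees.

32 degrees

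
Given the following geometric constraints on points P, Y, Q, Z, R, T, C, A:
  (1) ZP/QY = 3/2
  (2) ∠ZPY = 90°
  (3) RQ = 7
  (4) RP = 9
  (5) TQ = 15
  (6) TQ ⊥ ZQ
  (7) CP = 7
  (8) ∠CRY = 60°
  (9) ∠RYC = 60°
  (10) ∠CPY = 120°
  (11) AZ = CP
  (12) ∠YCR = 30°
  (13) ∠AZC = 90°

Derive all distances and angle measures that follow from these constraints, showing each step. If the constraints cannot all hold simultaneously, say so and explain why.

These constraints are not satisfiable: (8), (9) and (12) are the three interior angles of triangle CRY, which must sum to 180°, but 60° + 60° + 30° = 150°. No planar figure meets all of them, so nothing further can be derived.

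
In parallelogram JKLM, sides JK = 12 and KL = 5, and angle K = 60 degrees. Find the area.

Area = a * b * sin(theta)
Area = 12 * 5 * sin(60 degrees)
Area = 60 * sqrt(3)/2
Area = 30*sqrt(3)

30*sqrt(3)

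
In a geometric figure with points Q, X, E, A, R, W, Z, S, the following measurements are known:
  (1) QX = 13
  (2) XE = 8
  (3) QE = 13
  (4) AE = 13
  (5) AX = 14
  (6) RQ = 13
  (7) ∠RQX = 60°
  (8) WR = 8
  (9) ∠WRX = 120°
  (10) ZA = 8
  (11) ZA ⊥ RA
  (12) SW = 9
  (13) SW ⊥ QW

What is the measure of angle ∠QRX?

Step 1: By the law of cosines on triangle RQX: RX² = 13² + 13² − 2·13·13·cos(60°) = 169, so RX = 13.
Step 2: By the inverse law of cosines on triangle QRX: cos(∠QRX) = (13² + 13² − 13²) / (2·13·13) = 169/338 = 0.5, so ∠QRX = 60°.

Therefore, the measure of angle ∠QRX = 60°.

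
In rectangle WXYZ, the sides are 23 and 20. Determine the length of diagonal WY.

Using the Pythagorean theorem:
d² = 23² + 20² = 529 + 400 = 929
d = sqrt(929)

sqrt(929)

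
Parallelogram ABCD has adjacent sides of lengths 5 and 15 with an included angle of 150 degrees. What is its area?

Area = 5 * 15 * sin(150°) = 75 * 1/2 = 75/2

75/2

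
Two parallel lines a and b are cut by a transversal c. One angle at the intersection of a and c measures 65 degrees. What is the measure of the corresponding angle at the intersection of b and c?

Corresponding angles are equal: 65 degrees.

65 degrees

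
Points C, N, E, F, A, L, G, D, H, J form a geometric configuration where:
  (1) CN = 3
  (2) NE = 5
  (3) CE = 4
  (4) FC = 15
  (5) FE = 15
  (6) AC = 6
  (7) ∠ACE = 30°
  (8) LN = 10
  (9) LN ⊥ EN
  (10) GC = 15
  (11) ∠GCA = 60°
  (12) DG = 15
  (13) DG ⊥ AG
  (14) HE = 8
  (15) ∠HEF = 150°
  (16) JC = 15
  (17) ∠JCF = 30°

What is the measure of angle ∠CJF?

Step 1: By the law of cosines on triangle JCF: JF² = 15² + 15² − 2·15·15·cos(30°) = 60.29, so JF ≈ 7.76.
Step 2: By the inverse law of cosines on triangle CJF: cos(∠CJF) = (15² + 7.76² − 15²) / (2·15·7.76) = 60.29/232.94 = 0.2588, so ∠CJF = 75°.

Therefore, the measure of angle ∠CJF = 75°.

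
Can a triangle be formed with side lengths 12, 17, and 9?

For three segments to close into a triangle, no single side can be as long as the other two combined.
The longest side is 17, and 9 + 12 = 21 > 17.
A triangle can be formed.

Yes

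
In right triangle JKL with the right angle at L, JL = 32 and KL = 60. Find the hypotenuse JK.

In a right triangle, the square of the hypotenuse equals the sum of the squares of the two legs.
The legs are 32 and 60, so the hypotenuse = sqrt(1024 + 3600) = sqrt(4624) = 68.

68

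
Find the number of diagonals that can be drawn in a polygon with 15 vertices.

Each of the 15 vertices connects to 12 non-adjacent vertices via diagonals.
Total connections = 15 × 12 = 180, but each diagonal is counted twice.
Number of diagonals = 180 / 2 = 90.

90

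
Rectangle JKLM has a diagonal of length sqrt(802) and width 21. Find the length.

Using the Pythagorean theorem: d^2 = a^2 + b^2
b^2 = d^2 - a^2
b^2 = 802 - 441
b^2 = 361
b = sqrt(361) = 19

19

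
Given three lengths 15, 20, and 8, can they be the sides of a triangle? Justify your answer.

For three segments to close into a triangle, no single side can be as long as the other two combined.
The longest side is 20, and 8 + 15 = 23 > 20.
A triangle can be formed.

Yes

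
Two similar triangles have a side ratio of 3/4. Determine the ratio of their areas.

Area ratio = (side ratio)^2 = (3/4)^2 = 9:16.

9:16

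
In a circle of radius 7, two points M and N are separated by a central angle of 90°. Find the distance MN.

Chord length = 2r sin(θ/2)
= 2 × 7 × sin(90°/2)
= 2 × 7 × sin(45°)
= 7*sqrt(2)

7*sqrt(2)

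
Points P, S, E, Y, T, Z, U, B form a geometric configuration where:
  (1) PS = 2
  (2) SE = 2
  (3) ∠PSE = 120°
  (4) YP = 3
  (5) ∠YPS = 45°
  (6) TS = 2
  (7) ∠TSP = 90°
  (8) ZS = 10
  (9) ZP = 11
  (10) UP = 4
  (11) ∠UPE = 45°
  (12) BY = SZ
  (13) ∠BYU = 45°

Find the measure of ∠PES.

Step 1: By the law of cosines on triangle ESP: EP² = 2² + 2² − 2·2·2·cos(120°) = 12, so EP = 2·√3.
Step 2: By the inverse law of cosines on triangle PES: cos(∠PES) = ((2·√3)² + 2² − 2²) / (2·2·√3·2) = 12/13.86 = 0.866, so ∠PES = 30°.

Therefore, the measure of angle ∠PES = 30°.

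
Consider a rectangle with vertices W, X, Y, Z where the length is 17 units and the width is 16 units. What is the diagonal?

Using the Pythagorean theorem:
d² = 17² + 16² = 289 + 256 = 545
d = sqrt(545)

sqrt(545)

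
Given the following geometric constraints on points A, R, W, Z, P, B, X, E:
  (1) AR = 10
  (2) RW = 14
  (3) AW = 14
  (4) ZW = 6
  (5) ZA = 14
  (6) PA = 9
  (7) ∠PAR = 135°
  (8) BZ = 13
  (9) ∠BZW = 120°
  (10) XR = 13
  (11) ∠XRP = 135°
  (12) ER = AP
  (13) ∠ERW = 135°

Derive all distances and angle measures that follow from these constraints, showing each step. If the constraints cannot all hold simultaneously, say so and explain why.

The constraints are consistent.

From the given relations:
  ER = AP = 9

Step 1: From RA = 10, AP = 9, and ∠RAP = 135°, by the law of cosines:
  RP² = RA² + AP² - 2·RA·AP·cos(135°) = 100 + 81 + 127.3 = 308.3
  RP ≈ 17.56

Step 2: From WZ = 6, ZB = 13, and ∠WZB = 120°, by the law of cosines:
  WB² = WZ² + ZB² - 2·WZ·ZB·cos(120°) = 36 + 169 + 78 = 283
  WB ≈ 16.82

Step 3: From WR = 14, RE = 9, and ∠WRE = 135°, by the law of cosines:
  WE² = WR² + RE² - 2·WR·RE·cos(135°) = 196 + 81 + 178.2 = 455.2
  WE ≈ 21.34

Step 4: From AR = 10, AW = 14, RW = 14, by the inverse law of cosines:
  cos(∠RAW) = (AR² + AW² - RW²) / (2·AR·AW)
  ∠RAW = 69.08°

Step 5: From AW = 14, AZ = 14, WZ = 6, by the inverse law of cosines:
  cos(∠WAZ) = (AW² + AZ² - WZ²) / (2·AW·AZ)
  ∠WAZ = 24.75°

Step 6: From RA = 10, RW = 14, AW = 14, by the inverse law of cosines:
  cos(∠ARW) = (RA² + RW² - AW²) / (2·RA·RW)
  ∠ARW = 69.08°

Step 7: From WA = 14, WR = 14, AR = 10, by the inverse law of cosines:
  cos(∠AWR) = (WA² + WR² - AR²) / (2·WA·WR)
  ∠AWR = 41.85°

Step 8: From WA = 14, WZ = 6, AZ = 14, by the inverse law of cosines:
  cos(∠AWZ) = (WA² + WZ² - AZ²) / (2·WA·WZ)
  ∠AWZ = 77.63°

Step 9: From ZA = 14, ZW = 6, AW = 14, by the inverse law of cosines:
  cos(∠AZW) = (ZA² + ZW² - AW²) / (2·ZA·ZW)
  ∠AZW = 77.63°

Step 10: From PR = 17.56, RX = 13, and ∠PRX = 135°, by the law of cosines:
  PX² = PR² + RX² - 2·PR·RX·cos(135°) = 308.3 + 169 + 322.8 = 800.1
  PX ≈ 28.29

Step 11: From RA = 10, RP = 17.56, AP = 9, by the inverse law of cosines:
  cos(∠ARP) = (RA² + RP² - AP²) / (2·RA·RP)
  ∠ARP = 21.25°

Step 12: From WB = 16.82, WZ = 6, BZ = 13, by the inverse law of cosines:
  cos(∠BWZ) = (WB² + WZ² - BZ²) / (2·WB·WZ)
  ∠BWZ = 42.01°

Step 13: From WE = 21.34, WR = 14, ER = 9, by the inverse law of cosines:
  cos(∠EWR) = (WE² + WR² - ER²) / (2·WE·WR)
  ∠EWR = 17.35°

Step 14: From PA = 9, PR = 17.56, AR = 10, by the inverse law of cosines:
  cos(∠APR) = (PA² + PR² - AR²) / (2·PA·PR)
  ∠APR = 23.75°

Step 15: From BW = 16.82, BZ = 13, WZ = 6, by the inverse law of cosines:
  cos(∠WBZ) = (BW² + BZ² - WZ²) / (2·BW·BZ)
  ∠WBZ = 17.99°

Step 16: From ER = 9, EW = 21.34, RW = 14, by the inverse law of cosines:
  cos(∠REW) = (ER² + EW² - RW²) / (2·ER·EW)
  ∠REW = 27.65°

Step 17: From PR = 17.56, PX = 28.29, RX = 13, by the inverse law of cosines:
  cos(∠RPX) = (PR² + PX² - RX²) / (2·PR·PX)
  ∠RPX = 18.96°

Step 18: From XP = 28.29, XR = 13, PR = 17.56, by the inverse law of cosines:
  cos(∠PXR) = (XP² + XR² - PR²) / (2·XP·XR)
  ∠PXR = 26.04°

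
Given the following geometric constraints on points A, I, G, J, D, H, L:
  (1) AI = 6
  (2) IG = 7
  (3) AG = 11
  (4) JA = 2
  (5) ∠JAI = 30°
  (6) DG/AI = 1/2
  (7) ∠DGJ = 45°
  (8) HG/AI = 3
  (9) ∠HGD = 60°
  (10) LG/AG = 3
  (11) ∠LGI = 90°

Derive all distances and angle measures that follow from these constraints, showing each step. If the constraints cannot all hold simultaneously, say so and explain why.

The constraints are consistent.

From the given relations:
  DG = 1/2·AI = 1/2·6 = 3
  HG = 3·AI = 3·6 = 18
  LG = 3·AG = 3·11 = 33

Step 1: From IA = 6, AJ = 2, and ∠IAJ = 30°, by the law of cosines:
  IJ² = IA² + AJ² - 2·IA·AJ·cos(30°) = 36 + 4 - 20.78 = 19.22
  IJ ≈ 4.38

Step 2: From IG = 7, GL = 33, and ∠IGL = 90°, by the law of cosines:
  IL² = IG² + GL² - 2·IG·GL·cos(90°) = 49 + 1089 - 0 = 1138
  IL ≈ 33.73

Step 3: From DG = 3, GH = 18, and ∠DGH = 60°, by the law of cosines:
  DH² = DG² + GH² - 2·DG·GH·cos(60°) = 9 + 324 - 54 = 279
  DH = 3·√31

Step 4: From AG = 11, AI = 6, GI = 7, by the inverse law of cosines:
  cos(∠GAI) = (AG² + AI² - GI²) / (2·AG·AI)
  ∠GAI = 35.1°

Step 5: From IA = 6, IG = 7, AG = 11, by the inverse law of cosines:
  cos(∠AIG) = (IA² + IG² - AG²) / (2·IA·IG)
  ∠AIG = 115.38°

Step 6: From GA = 11, GI = 7, AI = 6, by the inverse law of cosines:
  cos(∠AGI) = (GA² + GI² - AI²) / (2·GA·GI)
  ∠AGI = 29.53°

Step 7: From IA = 6, IJ = 4.38, AJ = 2, by the inverse law of cosines:
  cos(∠AIJ) = (IA² + IJ² - AJ²) / (2·IA·IJ)
  ∠AIJ = 13.19°

Step 8: From IG = 7, IL = 33.73, GL = 33, by the inverse law of cosines:
  cos(∠GIL) = (IG² + IL² - GL²) / (2·IG·IL)
  ∠GIL = 78.02°

Step 9: From JA = 2, JI = 4.38, AI = 6, by the inverse law of cosines:
  cos(∠AJI) = (JA² + JI² - AI²) / (2·JA·JI)
  ∠AJI = 136.81°

Step 10: From DG = 3, DH = 3·√31, GH = 18, by the inverse law of cosines:
  cos(∠GDH) = (DG² + DH² - GH²) / (2·DG·DH)
  ∠GDH = 111.05°

Step 11: From HD = 3·√31, HG = 18, DG = 3, by the inverse law of cosines:
  cos(∠DHG) = (HD² + HG² - DG²) / (2·HD·HG)
  ∠DHG = 8.95°

Step 12: From LG = 33, LI = 33.73, GI = 7, by the inverse law of cosines:
  cos(∠GLI) = (LG² + LI² - GI²) / (2·LG·LI)
  ∠GLI = 11.98°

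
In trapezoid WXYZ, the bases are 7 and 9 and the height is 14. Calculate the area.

A trapezoid's area equals the midsegment times the height.
The midsegment is (7 + 9) / 2 = 8.
Area = 8 * 14 = 112.

112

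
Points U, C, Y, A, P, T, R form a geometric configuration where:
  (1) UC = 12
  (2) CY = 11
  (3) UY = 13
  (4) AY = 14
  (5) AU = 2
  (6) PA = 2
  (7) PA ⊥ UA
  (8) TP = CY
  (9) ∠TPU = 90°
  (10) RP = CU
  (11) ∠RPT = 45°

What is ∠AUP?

Step 1: By the law of cosines on triangle UAP: UP² = 2² + 2² − 2·2·2·cos(90°) = 8, so UP = 2·√2.
Step 2: By the inverse law of cosines on triangle AUP: cos(∠AUP) = (2² + (2·√2)² − 2²) / (2·2·2·√2) = 8/11.31 = 0.7071, so ∠AUP = 45°.

Therefore, the measure of angle ∠AUP = 45°.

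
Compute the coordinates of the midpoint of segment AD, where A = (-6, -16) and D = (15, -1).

The midpoint is the average of the coordinates:
x: (-6 + 15)/2 = 9/2
y: (-16 + -1)/2 = -17/2
Midpoint = (9/2, -17/2)

(9/2, -17/2)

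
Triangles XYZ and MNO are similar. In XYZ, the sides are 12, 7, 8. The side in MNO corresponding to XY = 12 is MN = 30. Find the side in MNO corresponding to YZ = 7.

Since the triangles are similar, the ratio of corresponding sides is constant.
Scale factor k = MN / XY = 30 / 12 = 5/2
NO = k * YZ = 5/2 * 7 = 35/2

35/2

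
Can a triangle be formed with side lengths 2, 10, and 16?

The longest side is 16. The other two sides sum to 2 + 10 = 12.
Since 12 ≤ 16, the two shorter sides cannot reach around to close the triangle.

No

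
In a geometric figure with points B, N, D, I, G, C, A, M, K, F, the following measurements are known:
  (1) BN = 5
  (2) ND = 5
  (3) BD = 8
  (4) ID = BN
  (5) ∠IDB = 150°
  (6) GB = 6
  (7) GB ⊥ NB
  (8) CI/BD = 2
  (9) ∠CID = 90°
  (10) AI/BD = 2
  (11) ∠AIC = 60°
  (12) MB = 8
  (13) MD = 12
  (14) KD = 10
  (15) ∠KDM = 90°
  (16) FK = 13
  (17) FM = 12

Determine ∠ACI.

From the given relations: CI = 2·BD = 2·8 = 16; AI = 2·BD = 2·8 = 16.
Step 1: By the law of cosines on triangle CIA: CA² = 16² + 16² − 2·16·16·cos(60°) = 256, so CA = 16.
Step 2: By the inverse law of cosines on triangle ACI: cos(∠ACI) = (16² + 16² − 16²) / (2·16·16) = 256/512 = 0.5, so ∠ACI = 60°.

Therefore, the measure of angle ∠ACI = 60°.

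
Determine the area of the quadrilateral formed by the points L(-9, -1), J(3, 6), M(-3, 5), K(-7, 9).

Using the Shoelace formula for a quadrilateral (vertices in order):
Area = (1/2)|sum of (x_i * y_(i+1) - x_(i+1) * y_i)|
Terms: (-9*6 - 3*-1) = -51, (3*5 - -3*6) = 33, (-3*9 - -7*5) = 8, (-7*-1 - -9*9) = 88
Sum = 78
Area = (1/2)(78) = 39

39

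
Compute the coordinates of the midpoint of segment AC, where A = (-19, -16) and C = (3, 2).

The midpoint is the average of the coordinates:
x: (-19 + 3)/2 = -8
y: (-16 + 2)/2 = -7
Midpoint = (-8, -7)

(-8, -7)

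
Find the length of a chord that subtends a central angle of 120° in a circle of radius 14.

Chord length = 2r sin(θ/2)
= 2 × 14 × sin(120°/2)
= 2 × 14 × sin(60°)
= 14*sqrt(3)

14*sqrt(3)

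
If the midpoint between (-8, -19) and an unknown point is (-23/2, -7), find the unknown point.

Using the midpoint formula: M = ((x1 + x2)/2, (y1 + y2)/2)
We know M = (-23/2, -7) and P = (-8, -19)
For x: -23/2 = (-8 + x2)/2, so x2 = 2*-23/2 - -8 = -15
For y: -7 = (-19 + y2)/2, so y2 = 2*-7 - -19 = 5
R = (-15, 5)

(-15, 5)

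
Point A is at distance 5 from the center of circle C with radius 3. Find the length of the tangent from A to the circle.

Let T be the point of tangency. Then CT ⊥ AT (radius ⊥ tangent).
In right triangle CTA: CA² = CT² + AT²
5² = 3² + AT²
AT² = 16, AT = 4

4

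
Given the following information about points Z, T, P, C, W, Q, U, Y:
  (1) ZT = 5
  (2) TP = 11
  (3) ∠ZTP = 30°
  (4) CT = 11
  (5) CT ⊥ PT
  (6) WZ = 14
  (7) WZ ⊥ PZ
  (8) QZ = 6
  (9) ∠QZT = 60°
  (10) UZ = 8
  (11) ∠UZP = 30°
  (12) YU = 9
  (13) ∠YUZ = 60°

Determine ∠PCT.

Step 1: By the law of cosines on triangle CTP: CP² = 11² + 11² − 2·11·11·cos(90°) = 242, so CP = 11·√2.
Step 2: By the inverse law of cosines on triangle PCT: cos(∠PCT) = ((11·√2)² + 11² − 11²) / (2·11·√2·11) = 242/342.24 = 0.7071, so ∠PCT = 45°.

Therefore, the measure of angle ∠PCT = 45°.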